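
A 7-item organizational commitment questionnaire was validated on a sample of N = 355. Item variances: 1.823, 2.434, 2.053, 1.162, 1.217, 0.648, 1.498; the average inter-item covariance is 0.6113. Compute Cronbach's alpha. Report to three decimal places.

Σσᵢ² = 1.823 + 2.434 + 2.053 + 1.162 + 1.217 + 0.648 + 1.498 = 10.835
Sum of the 21 distinct covariances = 21 × 0.6113 = 12.8373
Var(T) = Σσᵢ² + 2·Σcov = 10.835 + 2 × 12.8373 = 36.5096
α = (7/6)·(1 − 10.835/36.5096) = 0.820

Cronbach's alpha = 0.820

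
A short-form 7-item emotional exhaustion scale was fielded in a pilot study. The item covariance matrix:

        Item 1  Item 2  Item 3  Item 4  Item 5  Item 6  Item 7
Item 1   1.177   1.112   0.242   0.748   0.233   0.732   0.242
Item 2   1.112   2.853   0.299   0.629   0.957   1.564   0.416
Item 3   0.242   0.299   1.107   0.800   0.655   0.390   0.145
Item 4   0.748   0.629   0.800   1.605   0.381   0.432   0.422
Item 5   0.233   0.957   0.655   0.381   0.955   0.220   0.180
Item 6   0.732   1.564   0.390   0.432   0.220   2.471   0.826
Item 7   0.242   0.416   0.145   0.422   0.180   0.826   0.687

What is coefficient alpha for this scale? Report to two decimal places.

ΣVar(i) = 1.177 + 2.853 + 1.107 + 1.605 + 0.955 + 2.471 + 0.687 = 10.855
Σ_{i<j} σ_ij = 11.625
total variance = 10.855 + 2 × 11.625 = 34.105
α = (k/(k−1))·(1 − ΣVar(i)/total variance) = (7/6)·(1 − 10.855/34.105) = 0.80

coefficient alpha = 0.80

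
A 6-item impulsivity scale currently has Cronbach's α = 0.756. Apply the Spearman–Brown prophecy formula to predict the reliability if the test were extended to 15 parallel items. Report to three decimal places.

predicted reliability = 0.886

Length factor m = 15/6 = 2.5000
α' = m·α / (1 + (m−1)·α)
   = 15/6 × 0.756 / (1 + (15/6 − 1) × 0.756)
   = 1.8900 / 2.1340 = 0.886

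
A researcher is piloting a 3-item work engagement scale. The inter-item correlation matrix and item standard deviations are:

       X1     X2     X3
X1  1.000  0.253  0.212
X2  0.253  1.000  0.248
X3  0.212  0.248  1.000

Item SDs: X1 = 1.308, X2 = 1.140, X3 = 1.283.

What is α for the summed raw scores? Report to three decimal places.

α = 0.480

Σσ²ᵢ = 1.308² + 1.140² + 1.283² = 4.6566
Covariances σ_ij = r_ij · s_i · s_j:
  σ(X1,X2) = 0.253 × 1.308 × 1.140 = 0.3773
  σ(X1,X3) = 0.212 × 1.308 × 1.283 = 0.3558
  σ(X2,X3) = 0.248 × 1.140 × 1.283 = 0.3627
σ²_T = Σσ²ᵢ + 2·Σσ_ij = 4.6566 + 2 × 1.0958 = 6.8482
α = (3/2)·(1 − 4.6566/6.8482) = 0.480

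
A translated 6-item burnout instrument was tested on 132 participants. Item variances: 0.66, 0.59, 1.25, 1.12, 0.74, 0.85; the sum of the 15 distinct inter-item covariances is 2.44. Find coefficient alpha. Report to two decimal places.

Σσ²ᵢ = 0.66 + 0.59 + 1.25 + 1.12 + 0.74 + 0.85 = 5.21
Sum of distinct covariances = 2.44
σ²_total = Σσ²ᵢ + 2·Σcov = 5.21 + 2 × 2.44 = 10.09
α = (6/5)·(1 − 5.21/10.09) = 0.58

α = 0.58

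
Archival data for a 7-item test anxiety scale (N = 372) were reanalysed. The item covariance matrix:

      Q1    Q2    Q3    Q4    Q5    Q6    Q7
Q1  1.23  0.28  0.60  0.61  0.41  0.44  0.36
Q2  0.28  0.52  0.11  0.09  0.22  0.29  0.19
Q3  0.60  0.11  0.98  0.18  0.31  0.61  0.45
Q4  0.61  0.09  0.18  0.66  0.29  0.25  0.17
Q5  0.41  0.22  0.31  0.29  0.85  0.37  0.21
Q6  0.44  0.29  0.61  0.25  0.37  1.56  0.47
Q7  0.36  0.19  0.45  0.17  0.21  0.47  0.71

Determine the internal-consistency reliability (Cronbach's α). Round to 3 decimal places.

α = 0.793

Σσ²ᵢ = 1.23 + 0.52 + 0.98 + 0.66 + 0.85 + 1.56 + 0.71 = 6.51
Σ_{i<j} σ_ij = 6.91
σ²_T = 6.51 + 2 × 6.91 = 20.33
α = (k/(k−1))·(1 − Σσ²ᵢ/σ²_T) = (7/6)·(1 − 6.51/20.33) = 0.793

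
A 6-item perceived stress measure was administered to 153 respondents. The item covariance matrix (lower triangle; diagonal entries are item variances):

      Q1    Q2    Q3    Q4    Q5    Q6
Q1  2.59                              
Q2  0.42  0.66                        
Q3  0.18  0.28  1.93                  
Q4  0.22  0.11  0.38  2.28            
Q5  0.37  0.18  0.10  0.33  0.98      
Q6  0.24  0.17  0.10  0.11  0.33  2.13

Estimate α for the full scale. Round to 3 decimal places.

α = 0.480

ΣVar(i) = 2.59 + 0.66 + 1.93 + 2.28 + 0.98 + 2.13 = 10.57
Sum of off-diagonal covariances = 3.52
σ²_T = 10.57 + 2 × 3.52 = 17.61
α = (k/(k−1))·(1 − ΣVar(i)/σ²_T) = (6/5)·(1 − 10.57/17.61) = 0.480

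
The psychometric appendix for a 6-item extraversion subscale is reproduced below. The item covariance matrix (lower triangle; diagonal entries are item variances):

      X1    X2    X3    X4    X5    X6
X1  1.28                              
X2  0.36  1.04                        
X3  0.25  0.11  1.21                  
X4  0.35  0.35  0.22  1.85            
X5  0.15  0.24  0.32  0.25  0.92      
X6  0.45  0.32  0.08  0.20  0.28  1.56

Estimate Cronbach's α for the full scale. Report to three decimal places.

sum of item variances = 1.28 + 1.04 + 1.21 + 1.85 + 0.92 + 1.56 = 7.86
Σ_{i<j} σ_ij = 3.93
σ²_total = 7.86 + 2 × 3.93 = 15.72
α = (k/(k−1))·(1 − sum of item variances/σ²_total) = (6/5)·(1 − 7.86/15.72) = 0.600

Cronbach's α = 0.600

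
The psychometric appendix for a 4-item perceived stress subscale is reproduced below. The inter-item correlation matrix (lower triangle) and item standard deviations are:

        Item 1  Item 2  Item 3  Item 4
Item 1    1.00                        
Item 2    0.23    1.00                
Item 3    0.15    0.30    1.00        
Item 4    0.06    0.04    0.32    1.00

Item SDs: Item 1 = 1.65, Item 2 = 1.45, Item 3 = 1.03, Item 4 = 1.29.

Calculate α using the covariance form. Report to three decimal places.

Σσ²ᵢ = 1.65² + 1.45² + 1.03² + 1.29² = 7.5500
Covariances σ_ij = r_ij · s_i · s_j:
  σ(Item 1,Item 2) = 0.23 × 1.65 × 1.45 = 0.5503
  σ(Item 1,Item 3) = 0.15 × 1.65 × 1.03 = 0.2549
  σ(Item 1,Item 4) = 0.06 × 1.65 × 1.29 = 0.1277
  σ(Item 2,Item 3) = 0.30 × 1.45 × 1.03 = 0.4481
  σ(Item 2,Item 4) = 0.04 × 1.45 × 1.29 = 0.0748
  σ(Item 3,Item 4) = 0.32 × 1.03 × 1.29 = 0.4252
σ²_T = Σσ²ᵢ + 2·Σσ_ij = 7.5500 + 2 × 1.8810 = 11.3120
α = (4/3)·(1 − 7.5500/11.3120) = 0.443

α = 0.443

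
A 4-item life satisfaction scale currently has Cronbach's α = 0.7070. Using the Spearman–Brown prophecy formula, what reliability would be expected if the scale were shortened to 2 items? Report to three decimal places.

predicted reliability = 0.547

Length factor m = 2/4 = 0.5000
α' = m·α / (1 − (1−m)·α)
   = 2/4 × 0.7070 / (1 − (1 − 2/4) × 0.7070)
   = 0.3535 / 0.6465 = 0.547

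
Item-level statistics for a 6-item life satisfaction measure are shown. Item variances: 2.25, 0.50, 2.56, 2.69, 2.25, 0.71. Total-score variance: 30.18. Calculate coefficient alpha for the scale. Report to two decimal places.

α = 0.76

ΣVar(i) = 2.25 + 0.50 + 2.56 + 2.69 + 2.25 + 0.71 = 10.96
α = (k/(k−1))·(1 − ΣVar(i)/Var(T)) = (6/5)·(1 − 10.96/30.18) = 0.76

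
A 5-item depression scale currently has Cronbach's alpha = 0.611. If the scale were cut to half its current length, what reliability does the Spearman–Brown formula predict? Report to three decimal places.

predicted reliability = 0.440

Length factor m = 1/2
α' = m·α / (1 − (1−m)·α)
   = 1/2 × 0.611 / (1 − (1 − 1/2) × 0.611)
   = 0.3055 / 0.6945 = 0.440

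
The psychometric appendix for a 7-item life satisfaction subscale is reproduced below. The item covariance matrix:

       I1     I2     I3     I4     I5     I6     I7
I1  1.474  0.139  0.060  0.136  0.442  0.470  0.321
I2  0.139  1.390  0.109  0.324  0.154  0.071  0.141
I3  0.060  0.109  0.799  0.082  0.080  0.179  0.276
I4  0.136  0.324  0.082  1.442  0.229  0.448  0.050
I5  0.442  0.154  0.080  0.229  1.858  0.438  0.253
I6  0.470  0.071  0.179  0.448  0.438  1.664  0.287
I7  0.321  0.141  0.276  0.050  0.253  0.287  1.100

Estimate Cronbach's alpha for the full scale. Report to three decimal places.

Cronbach's alpha = 0.573

Σσ²ᵢ = 1.474 + 1.390 + 0.799 + 1.442 + 1.858 + 1.664 + 1.100 = 9.727
Sum of the distinct covariances = 4.689
Var(T) = 9.727 + 2 × 4.689 = 19.105
α = (k/(k−1))·(1 − Σσ²ᵢ/Var(T)) = (7/6)·(1 − 9.727/19.105) = 0.573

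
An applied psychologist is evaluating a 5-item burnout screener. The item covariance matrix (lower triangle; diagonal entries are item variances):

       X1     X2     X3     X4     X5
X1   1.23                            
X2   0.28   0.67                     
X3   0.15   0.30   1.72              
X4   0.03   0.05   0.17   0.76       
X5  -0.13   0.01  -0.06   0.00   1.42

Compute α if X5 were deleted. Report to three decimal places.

α = 0.412

Remaining items: X1, X2, X3, X4 (k = 4).
Σσᵢ² = 1.23 + 0.67 + 1.72 + 0.76 = 4.38
σ²_T = 4.38 + 2 × 0.98 = 6.34
α (item deleted) = (4/3)·(1 − 4.38/6.34) = 0.412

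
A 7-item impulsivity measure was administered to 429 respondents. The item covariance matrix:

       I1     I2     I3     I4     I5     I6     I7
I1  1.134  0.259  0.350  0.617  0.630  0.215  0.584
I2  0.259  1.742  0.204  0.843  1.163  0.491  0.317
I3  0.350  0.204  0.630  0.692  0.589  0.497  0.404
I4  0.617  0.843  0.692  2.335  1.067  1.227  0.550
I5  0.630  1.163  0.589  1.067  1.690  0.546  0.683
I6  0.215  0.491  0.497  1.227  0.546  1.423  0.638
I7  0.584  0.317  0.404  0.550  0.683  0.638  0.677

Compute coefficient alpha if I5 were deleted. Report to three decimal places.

Remaining items: I1, I2, I3, I4, I6, I7 (k = 6).
Σσᵢ² = 1.134 + 1.742 + 0.630 + 2.335 + 1.423 + 0.677 = 7.941
σ²_total = 7.941 + 2 × 7.888 = 23.717
α (item deleted) = (6/5)·(1 − 7.941/23.717) = 0.798

coefficient alpha = 0.798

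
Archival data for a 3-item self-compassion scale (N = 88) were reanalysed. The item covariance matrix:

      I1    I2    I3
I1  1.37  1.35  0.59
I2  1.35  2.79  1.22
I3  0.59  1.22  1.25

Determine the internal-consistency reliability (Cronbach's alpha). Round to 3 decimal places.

Cronbach's alpha = 0.808

sum of item variances = 1.37 + 2.79 + 1.25 = 5.41
Sum of off-diagonal covariances = 3.16
total variance = 5.41 + 2 × 3.16 = 11.73
α = (k/(k−1))·(1 − sum of item variances/total variance) = (3/2)·(1 − 5.41/11.73) = 0.808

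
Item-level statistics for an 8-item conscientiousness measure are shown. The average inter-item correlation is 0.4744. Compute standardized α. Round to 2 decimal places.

Standardized α = k·r̄ / (1 + (k−1)·r̄) = 8 × 0.4744 / (1 + 7 × 0.4744)
  = 3.7952 / 4.3208 = 0.88

α = 0.88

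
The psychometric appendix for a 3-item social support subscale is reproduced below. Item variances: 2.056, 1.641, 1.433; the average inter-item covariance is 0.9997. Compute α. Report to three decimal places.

α = 0.809

Σσᵢ² = 2.056 + 1.641 + 1.433 = 5.130
Sum of the 3 distinct covariances = 3 × 0.9997 = 2.9991
σ²_total = Σσᵢ² + 2·Σcov = 5.130 + 2 × 2.9991 = 11.1282
α = (3/2)·(1 − 5.130/11.1282) = 0.809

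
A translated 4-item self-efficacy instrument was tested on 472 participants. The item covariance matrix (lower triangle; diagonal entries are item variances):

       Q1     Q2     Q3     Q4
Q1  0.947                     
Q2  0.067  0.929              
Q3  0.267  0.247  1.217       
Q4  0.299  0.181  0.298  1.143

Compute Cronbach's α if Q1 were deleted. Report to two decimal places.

Cronbach's α = 0.46

Remaining items: Q2, Q3, Q4 (k = 3).
Σσ²ᵢ = 0.929 + 1.217 + 1.143 = 3.289
σ²_T = 3.289 + 2 × 0.726 = 4.741
α (item deleted) = (3/2)·(1 − 3.289/4.741) = 0.46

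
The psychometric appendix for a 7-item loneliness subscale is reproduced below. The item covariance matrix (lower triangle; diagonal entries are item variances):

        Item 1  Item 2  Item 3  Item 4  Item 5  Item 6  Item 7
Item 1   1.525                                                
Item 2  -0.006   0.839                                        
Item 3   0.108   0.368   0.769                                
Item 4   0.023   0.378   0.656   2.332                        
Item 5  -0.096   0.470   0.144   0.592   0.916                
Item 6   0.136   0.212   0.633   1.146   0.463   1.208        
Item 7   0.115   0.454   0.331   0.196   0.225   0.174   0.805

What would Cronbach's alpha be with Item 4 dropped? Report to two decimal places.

α = 0.66

Remaining items: Item 1, Item 2, Item 3, Item 5, Item 6, Item 7 (k = 6).
ΣVar(i) = 1.525 + 0.839 + 0.769 + 0.916 + 1.208 + 0.805 = 6.062
Var(T) = 6.062 + 2 × 3.731 = 13.524
α (item deleted) = (6/5)·(1 − 6.062/13.524) = 0.66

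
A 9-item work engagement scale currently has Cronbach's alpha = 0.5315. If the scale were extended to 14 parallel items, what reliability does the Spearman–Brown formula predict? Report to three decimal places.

predicted reliability = 0.638

Length factor m = 14/9 = 1.5556
α' = m·α / (1 + (m−1)·α)
   = 14/9 × 0.5315 / (1 + (14/9 − 1) × 0.5315)
   = 0.8268 / 1.2953 = 0.638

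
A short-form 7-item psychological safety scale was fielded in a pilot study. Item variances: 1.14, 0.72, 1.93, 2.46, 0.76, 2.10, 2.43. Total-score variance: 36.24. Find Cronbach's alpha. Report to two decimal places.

sum of item variances = 1.14 + 0.72 + 1.93 + 2.46 + 0.76 + 2.10 + 2.43 = 11.54
α = (k/(k−1))·(1 − sum of item variances/total variance) = (7/6)·(1 − 11.54/36.24) = 0.80

α = 0.80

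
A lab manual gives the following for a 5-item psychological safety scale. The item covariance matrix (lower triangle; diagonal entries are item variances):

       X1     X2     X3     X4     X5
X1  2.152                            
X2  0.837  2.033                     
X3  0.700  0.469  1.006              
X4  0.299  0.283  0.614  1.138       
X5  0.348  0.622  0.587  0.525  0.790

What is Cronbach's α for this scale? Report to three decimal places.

Cronbach's α = 0.747

sum of item variances = 2.152 + 2.033 + 1.006 + 1.138 + 0.790 = 7.119
Σ_{i<j} σ_ij = 5.284
σ²_T = 7.119 + 2 × 5.284 = 17.687
α = (k/(k−1))·(1 − sum of item variances/σ²_T) = (5/4)·(1 − 7.119/17.687) = 0.747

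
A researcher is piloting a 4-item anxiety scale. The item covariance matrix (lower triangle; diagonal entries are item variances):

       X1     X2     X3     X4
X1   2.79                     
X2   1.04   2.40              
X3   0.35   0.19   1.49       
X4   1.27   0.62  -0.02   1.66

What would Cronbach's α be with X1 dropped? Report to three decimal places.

Remaining items: X2, X3, X4 (k = 3).
sum of item variances = 2.40 + 1.49 + 1.66 = 5.55
Var(T) = 5.55 + 2 × 0.79 = 7.13
α (item deleted) = (3/2)·(1 − 5.55/7.13) = 0.332

α = 0.332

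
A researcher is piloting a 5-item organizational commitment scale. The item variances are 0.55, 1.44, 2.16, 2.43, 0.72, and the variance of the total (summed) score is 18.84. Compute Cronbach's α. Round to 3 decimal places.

α = 0.766

Σσᵢ² = 0.55 + 1.44 + 2.16 + 2.43 + 0.72 = 7.30
α = (k/(k−1))·(1 − Σσᵢ²/σ²_total) = (5/4)·(1 − 7.30/18.84) = 0.766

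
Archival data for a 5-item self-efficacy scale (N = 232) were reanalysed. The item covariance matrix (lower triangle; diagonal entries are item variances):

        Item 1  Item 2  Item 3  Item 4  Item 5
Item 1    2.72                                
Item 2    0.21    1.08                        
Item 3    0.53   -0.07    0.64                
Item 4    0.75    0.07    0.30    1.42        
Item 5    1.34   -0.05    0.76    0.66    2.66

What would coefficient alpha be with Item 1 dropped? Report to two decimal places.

coefficient alpha = 0.49

Remaining items: Item 2, Item 3, Item 4, Item 5 (k = 4).
Σσᵢ² = 1.08 + 0.64 + 1.42 + 2.66 = 5.80
σ²_total = 5.80 + 2 × 1.67 = 9.14
α (item deleted) = (4/3)·(1 − 5.80/9.14) = 0.49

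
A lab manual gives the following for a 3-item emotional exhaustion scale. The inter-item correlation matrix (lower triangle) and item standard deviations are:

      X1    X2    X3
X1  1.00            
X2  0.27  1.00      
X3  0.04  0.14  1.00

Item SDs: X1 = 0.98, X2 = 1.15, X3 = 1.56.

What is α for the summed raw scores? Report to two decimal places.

α = 0.31

Σσ²ᵢ = 0.98² + 1.15² + 1.56² = 4.7165
Covariances σ_ij = r_ij · s_i · s_j:
  σ(X1,X2) = 0.27 × 0.98 × 1.15 = 0.3043
  σ(X1,X3) = 0.04 × 0.98 × 1.56 = 0.0612
  σ(X2,X3) = 0.14 × 1.15 × 1.56 = 0.2512
σ²_T = Σσ²ᵢ + 2·Σσ_ij = 4.7165 + 2 × 0.6167 = 5.9499
α = (3/2)·(1 − 4.7165/5.9499) = 0.31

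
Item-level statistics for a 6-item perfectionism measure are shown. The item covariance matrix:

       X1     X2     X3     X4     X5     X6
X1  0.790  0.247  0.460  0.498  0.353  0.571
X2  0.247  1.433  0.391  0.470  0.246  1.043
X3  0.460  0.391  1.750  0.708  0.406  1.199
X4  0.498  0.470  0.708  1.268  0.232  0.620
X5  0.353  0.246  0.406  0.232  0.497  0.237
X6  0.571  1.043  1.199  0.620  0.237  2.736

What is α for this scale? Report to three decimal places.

α = 0.773

Σσᵢ² = 0.790 + 1.433 + 1.750 + 1.268 + 0.497 + 2.736 = 8.474
Σ_{i<j} σ_ij = 7.681
Var(T) = 8.474 + 2 × 7.681 = 23.836
α = (k/(k−1))·(1 − Σσᵢ²/Var(T)) = (6/5)·(1 − 8.474/23.836) = 0.773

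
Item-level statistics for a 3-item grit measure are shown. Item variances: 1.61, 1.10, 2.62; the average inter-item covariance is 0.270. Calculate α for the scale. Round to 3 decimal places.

Σσ²ᵢ = 1.61 + 1.10 + 2.62 = 5.33
Sum of the 3 distinct covariances = 3 × 0.270 = 0.810
Var(T) = Σσ²ᵢ + 2·Σcov = 5.33 + 2 × 0.810 = 6.950
α = (3/2)·(1 − 5.33/6.950) = 0.350

α = 0.350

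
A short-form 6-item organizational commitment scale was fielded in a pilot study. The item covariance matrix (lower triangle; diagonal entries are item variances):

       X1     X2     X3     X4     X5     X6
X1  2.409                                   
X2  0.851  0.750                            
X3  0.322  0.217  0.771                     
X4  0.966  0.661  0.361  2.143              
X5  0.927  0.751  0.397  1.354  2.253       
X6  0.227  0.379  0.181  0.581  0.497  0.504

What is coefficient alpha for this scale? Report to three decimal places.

α = 0.795

Σσ²ᵢ = 2.409 + 0.750 + 0.771 + 2.143 + 2.253 + 0.504 = 8.830
Σ_{i<j} σ_ij = 8.672
σ²_T = 8.830 + 2 × 8.672 = 26.174
α = (k/(k−1))·(1 − Σσ²ᵢ/σ²_T) = (6/5)·(1 − 8.830/26.174) = 0.795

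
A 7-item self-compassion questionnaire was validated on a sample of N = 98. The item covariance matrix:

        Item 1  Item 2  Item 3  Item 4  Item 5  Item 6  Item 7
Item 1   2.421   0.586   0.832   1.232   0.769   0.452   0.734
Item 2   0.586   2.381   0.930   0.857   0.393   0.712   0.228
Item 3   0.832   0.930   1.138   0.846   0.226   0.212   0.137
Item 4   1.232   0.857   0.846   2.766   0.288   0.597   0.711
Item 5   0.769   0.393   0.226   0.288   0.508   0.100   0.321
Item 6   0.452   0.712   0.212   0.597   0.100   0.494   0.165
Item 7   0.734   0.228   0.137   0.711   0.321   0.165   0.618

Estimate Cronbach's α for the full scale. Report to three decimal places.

α = 0.801

ΣVar(i) = 2.421 + 2.381 + 1.138 + 2.766 + 0.508 + 0.494 + 0.618 = 10.326
Sum of off-diagonal covariances = 11.328
σ²_T = 10.326 + 2 × 11.328 = 32.982
α = (k/(k−1))·(1 − ΣVar(i)/σ²_T) = (7/6)·(1 − 10.326/32.982) = 0.801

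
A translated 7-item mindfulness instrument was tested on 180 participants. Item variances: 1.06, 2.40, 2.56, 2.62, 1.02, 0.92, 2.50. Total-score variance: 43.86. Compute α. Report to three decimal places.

α = 0.819

Σσ²ᵢ = 1.06 + 2.40 + 2.56 + 2.62 + 1.02 + 0.92 + 2.50 = 13.08
α = (k/(k−1))·(1 − Σσ²ᵢ/σ²_total) = (7/6)·(1 − 13.08/43.86) = 0.819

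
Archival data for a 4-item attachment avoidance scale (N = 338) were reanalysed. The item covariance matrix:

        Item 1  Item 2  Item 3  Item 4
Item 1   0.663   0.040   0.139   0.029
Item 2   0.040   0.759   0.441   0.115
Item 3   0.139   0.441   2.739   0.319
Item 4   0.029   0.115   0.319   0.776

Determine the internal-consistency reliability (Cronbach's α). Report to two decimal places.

sum of item variances = 0.663 + 0.759 + 2.739 + 0.776 = 4.937
Sum of off-diagonal covariances = 1.083
σ²_total = 4.937 + 2 × 1.083 = 7.103
α = (k/(k−1))·(1 − sum of item variances/σ²_total) = (4/3)·(1 − 4.937/7.103) = 0.41

α = 0.41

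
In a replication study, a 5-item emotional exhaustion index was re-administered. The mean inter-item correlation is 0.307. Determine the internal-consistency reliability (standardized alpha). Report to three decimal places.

α = 0.689

Standardized α = k·r̄ / (1 + (k−1)·r̄) = 5 × 0.307 / (1 + 4 × 0.307)
  = 1.5350 / 2.2280 = 0.689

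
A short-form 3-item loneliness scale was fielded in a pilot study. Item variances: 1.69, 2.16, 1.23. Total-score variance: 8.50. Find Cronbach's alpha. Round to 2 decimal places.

ΣVar(i) = 1.69 + 2.16 + 1.23 = 5.08
α = (k/(k−1))·(1 − ΣVar(i)/Var(T)) = (3/2)·(1 − 5.08/8.50) = 0.60

Cronbach's alpha = 0.60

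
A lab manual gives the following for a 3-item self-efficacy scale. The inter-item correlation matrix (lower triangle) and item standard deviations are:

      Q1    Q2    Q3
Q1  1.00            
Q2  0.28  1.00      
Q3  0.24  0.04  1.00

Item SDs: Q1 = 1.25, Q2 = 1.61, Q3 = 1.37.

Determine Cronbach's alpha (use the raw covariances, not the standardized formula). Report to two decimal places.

α = 0.39

Σσ²ᵢ = 1.25² + 1.61² + 1.37² = 6.0315
Covariances σ_ij = r_ij · s_i · s_j:
  σ(Q1,Q2) = 0.28 × 1.25 × 1.61 = 0.5635
  σ(Q1,Q3) = 0.24 × 1.25 × 1.37 = 0.4110
  σ(Q2,Q3) = 0.04 × 1.61 × 1.37 = 0.0882
σ²_T = Σσ²ᵢ + 2·Σσ_ij = 6.0315 + 2 × 1.0627 = 8.1569
α = (3/2)·(1 − 6.0315/8.1569) = 0.39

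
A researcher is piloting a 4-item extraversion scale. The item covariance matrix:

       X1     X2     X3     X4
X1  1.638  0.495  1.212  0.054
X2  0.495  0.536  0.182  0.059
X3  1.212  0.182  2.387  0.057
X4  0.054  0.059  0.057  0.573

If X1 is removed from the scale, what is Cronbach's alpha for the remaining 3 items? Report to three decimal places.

α = 0.218

Remaining items: X2, X3, X4 (k = 3).
ΣVar(i) = 0.536 + 2.387 + 0.573 = 3.496
Var(T) = 3.496 + 2 × 0.298 = 4.092
α (item deleted) = (3/2)·(1 − 3.496/4.092) = 0.218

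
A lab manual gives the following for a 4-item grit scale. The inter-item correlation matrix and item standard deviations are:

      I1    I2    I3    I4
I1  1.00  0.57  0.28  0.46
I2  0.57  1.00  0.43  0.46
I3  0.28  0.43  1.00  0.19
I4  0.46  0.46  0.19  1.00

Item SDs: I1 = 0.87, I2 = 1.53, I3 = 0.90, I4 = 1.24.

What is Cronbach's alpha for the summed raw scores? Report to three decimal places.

Σσ²ᵢ = 0.87² + 1.53² + 0.90² + 1.24² = 5.4454
Covariances σ_ij = r_ij · s_i · s_j:
  σ(I1,I2) = 0.57 × 0.87 × 1.53 = 0.7587
  σ(I1,I3) = 0.28 × 0.87 × 0.90 = 0.2192
  σ(I1,I4) = 0.46 × 0.87 × 1.24 = 0.4962
  σ(I2,I3) = 0.43 × 1.53 × 0.90 = 0.5921
  σ(I2,I4) = 0.46 × 1.53 × 1.24 = 0.8727
  σ(I3,I4) = 0.19 × 0.90 × 1.24 = 0.2120
σ²_T = Σσ²ᵢ + 2·Σσ_ij = 5.4454 + 2 × 3.1509 = 11.7472
α = (4/3)·(1 − 5.4454/11.7472) = 0.715

α = 0.715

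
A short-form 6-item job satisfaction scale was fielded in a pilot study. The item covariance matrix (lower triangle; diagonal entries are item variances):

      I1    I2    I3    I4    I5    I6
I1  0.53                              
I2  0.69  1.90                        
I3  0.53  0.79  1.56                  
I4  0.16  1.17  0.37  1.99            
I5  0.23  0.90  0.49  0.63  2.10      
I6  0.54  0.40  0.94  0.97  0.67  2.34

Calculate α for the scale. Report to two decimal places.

ΣVar(i) = 0.53 + 1.90 + 1.56 + 1.99 + 2.10 + 2.34 = 10.42
Σ_{i<j} σ_ij = 9.48
total variance = 10.42 + 2 × 9.48 = 29.38
α = (k/(k−1))·(1 − ΣVar(i)/total variance) = (6/5)·(1 − 10.42/29.38) = 0.77

α = 0.77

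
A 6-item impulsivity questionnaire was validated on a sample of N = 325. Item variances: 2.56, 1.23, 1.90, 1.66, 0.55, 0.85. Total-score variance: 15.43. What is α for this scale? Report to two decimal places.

α = 0.52

Σσ²ᵢ = 2.56 + 1.23 + 1.90 + 1.66 + 0.55 + 0.85 = 8.75
α = (k/(k−1))·(1 − Σσ²ᵢ/σ²_T) = (6/5)·(1 − 8.75/15.43) = 0.52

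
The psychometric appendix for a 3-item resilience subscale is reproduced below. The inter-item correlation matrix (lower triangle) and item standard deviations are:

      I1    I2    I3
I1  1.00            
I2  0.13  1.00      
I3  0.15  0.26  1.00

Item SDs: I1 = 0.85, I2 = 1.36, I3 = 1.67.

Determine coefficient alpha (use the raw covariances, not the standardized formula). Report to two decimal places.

Σσ²ᵢ = 0.85² + 1.36² + 1.67² = 5.3610
Covariances σ_ij = r_ij · s_i · s_j:
  σ(I1,I2) = 0.13 × 0.85 × 1.36 = 0.1503
  σ(I1,I3) = 0.15 × 0.85 × 1.67 = 0.2129
  σ(I2,I3) = 0.26 × 1.36 × 1.67 = 0.5905
σ²_T = Σσ²ᵢ + 2·Σσ_ij = 5.3610 + 2 × 0.9537 = 7.2684
α = (3/2)·(1 − 5.3610/7.2684) = 0.39

coefficient alpha = 0.39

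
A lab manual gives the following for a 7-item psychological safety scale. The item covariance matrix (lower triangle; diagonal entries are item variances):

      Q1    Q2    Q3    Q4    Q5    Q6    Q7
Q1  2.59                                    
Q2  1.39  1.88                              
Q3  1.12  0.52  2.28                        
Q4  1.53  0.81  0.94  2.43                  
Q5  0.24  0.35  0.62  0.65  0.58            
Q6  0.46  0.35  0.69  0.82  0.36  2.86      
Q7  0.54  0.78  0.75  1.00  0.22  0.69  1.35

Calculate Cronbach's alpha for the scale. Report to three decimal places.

ΣVar(i) = 2.59 + 1.88 + 2.28 + 2.43 + 0.58 + 2.86 + 1.35 = 13.97
Sum of the distinct covariances = 14.83
total variance = 13.97 + 2 × 14.83 = 43.63
α = (k/(k−1))·(1 − ΣVar(i)/total variance) = (7/6)·(1 − 13.97/43.63) = 0.793

Cronbach's alpha = 0.793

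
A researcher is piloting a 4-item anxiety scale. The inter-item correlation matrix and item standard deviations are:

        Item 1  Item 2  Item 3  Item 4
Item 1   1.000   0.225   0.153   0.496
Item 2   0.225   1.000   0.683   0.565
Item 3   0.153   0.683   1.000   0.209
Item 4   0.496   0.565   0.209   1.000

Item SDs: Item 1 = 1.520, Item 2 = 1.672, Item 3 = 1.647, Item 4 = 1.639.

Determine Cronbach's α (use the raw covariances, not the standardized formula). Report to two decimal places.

Cronbach's α = 0.72

Σσ²ᵢ = 1.520² + 1.672² + 1.647² + 1.639² = 10.5049
Covariances σ_ij = r_ij · s_i · s_j:
  σ(Item 1,Item 2) = 0.225 × 1.520 × 1.672 = 0.5718
  σ(Item 1,Item 3) = 0.153 × 1.520 × 1.647 = 0.3830
  σ(Item 1,Item 4) = 0.496 × 1.520 × 1.639 = 1.2357
  σ(Item 2,Item 3) = 0.683 × 1.672 × 1.647 = 1.8808
  σ(Item 2,Item 4) = 0.565 × 1.672 × 1.639 = 1.5483
  σ(Item 3,Item 4) = 0.209 × 1.647 × 1.639 = 0.5642
σ²_T = Σσ²ᵢ + 2·Σσ_ij = 10.5049 + 2 × 6.1838 = 22.8725
α = (4/3)·(1 − 10.5049/22.8725) = 0.72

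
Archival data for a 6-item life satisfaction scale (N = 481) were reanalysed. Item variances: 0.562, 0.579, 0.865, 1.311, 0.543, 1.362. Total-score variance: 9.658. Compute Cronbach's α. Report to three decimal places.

Cronbach's α = 0.551

Σσ²ᵢ = 0.562 + 0.579 + 0.865 + 1.311 + 0.543 + 1.362 = 5.222
α = (k/(k−1))·(1 − Σσ²ᵢ/total variance) = (6/5)·(1 − 5.222/9.658) = 0.551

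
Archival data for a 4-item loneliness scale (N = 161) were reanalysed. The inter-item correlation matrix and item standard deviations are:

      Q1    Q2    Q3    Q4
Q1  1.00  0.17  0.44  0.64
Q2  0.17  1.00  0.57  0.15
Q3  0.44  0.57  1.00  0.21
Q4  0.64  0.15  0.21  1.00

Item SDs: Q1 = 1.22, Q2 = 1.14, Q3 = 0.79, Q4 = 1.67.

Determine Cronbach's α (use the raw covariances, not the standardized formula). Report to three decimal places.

α = 0.660

Σσ²ᵢ = 1.22² + 1.14² + 0.79² + 1.67² = 6.2010
Covariances σ_ij = r_ij · s_i · s_j:
  σ(Q1,Q2) = 0.17 × 1.22 × 1.14 = 0.2364
  σ(Q1,Q3) = 0.44 × 1.22 × 0.79 = 0.4241
  σ(Q1,Q4) = 0.64 × 1.22 × 1.67 = 1.3039
  σ(Q2,Q3) = 0.57 × 1.14 × 0.79 = 0.5133
  σ(Q2,Q4) = 0.15 × 1.14 × 1.67 = 0.2856
  σ(Q3,Q4) = 0.21 × 0.79 × 1.67 = 0.2771
σ²_T = Σσ²ᵢ + 2·Σσ_ij = 6.2010 + 2 × 3.0404 = 12.2818
α = (4/3)·(1 − 6.2010/12.2818) = 0.660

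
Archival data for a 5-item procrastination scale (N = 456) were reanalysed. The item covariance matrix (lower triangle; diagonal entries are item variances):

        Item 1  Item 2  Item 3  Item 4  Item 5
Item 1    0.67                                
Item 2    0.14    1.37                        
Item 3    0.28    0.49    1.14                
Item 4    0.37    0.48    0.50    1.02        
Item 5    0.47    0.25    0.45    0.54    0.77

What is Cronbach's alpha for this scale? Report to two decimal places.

Σσ²ᵢ = 0.67 + 1.37 + 1.14 + 1.02 + 0.77 = 4.97
Σ_{i<j} σ_ij = 3.97
Var(T) = 4.97 + 2 × 3.97 = 12.91
α = (k/(k−1))·(1 − Σσ²ᵢ/Var(T)) = (5/4)·(1 − 4.97/12.91) = 0.77

Cronbach's alpha = 0.77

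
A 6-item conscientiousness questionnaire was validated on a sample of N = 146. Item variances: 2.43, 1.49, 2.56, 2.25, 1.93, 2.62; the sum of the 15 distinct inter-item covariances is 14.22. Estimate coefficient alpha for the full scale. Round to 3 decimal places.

coefficient alpha = 0.818

sum of item variances = 2.43 + 1.49 + 2.56 + 2.25 + 1.93 + 2.62 = 13.28
Sum of distinct covariances = 14.22
σ²_total = sum of item variances + 2·Σcov = 13.28 + 2 × 14.22 = 41.72
α = (6/5)·(1 − 13.28/41.72) = 0.818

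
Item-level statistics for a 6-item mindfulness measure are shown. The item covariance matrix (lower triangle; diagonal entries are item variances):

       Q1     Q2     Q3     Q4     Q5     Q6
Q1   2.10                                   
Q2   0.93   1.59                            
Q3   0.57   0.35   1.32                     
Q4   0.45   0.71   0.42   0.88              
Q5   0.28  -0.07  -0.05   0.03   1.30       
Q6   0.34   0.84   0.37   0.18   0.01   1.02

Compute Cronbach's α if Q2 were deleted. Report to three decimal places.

Remaining items: Q1, Q3, Q4, Q5, Q6 (k = 5).
Σσᵢ² = 2.10 + 1.32 + 0.88 + 1.30 + 1.02 = 6.62
Var(T) = 6.62 + 2 × 2.60 = 11.82
α (item deleted) = (5/4)·(1 − 6.62/11.82) = 0.550

Cronbach's α = 0.550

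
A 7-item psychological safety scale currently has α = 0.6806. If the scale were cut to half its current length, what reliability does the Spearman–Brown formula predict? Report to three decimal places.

predicted reliability = 0.516

Length factor m = 1/2
α' = m·α / (1 − (1−m)·α)
   = 1/2 × 0.6806 / (1 − (1 − 1/2) × 0.6806)
   = 0.3403 / 0.6597 = 0.516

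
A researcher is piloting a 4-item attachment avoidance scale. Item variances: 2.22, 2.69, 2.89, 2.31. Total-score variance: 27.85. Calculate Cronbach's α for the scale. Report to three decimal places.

Cronbach's α = 0.849

ΣVar(i) = 2.22 + 2.69 + 2.89 + 2.31 = 10.11
α = (k/(k−1))·(1 − ΣVar(i)/σ²_T) = (4/3)·(1 − 10.11/27.85) = 0.849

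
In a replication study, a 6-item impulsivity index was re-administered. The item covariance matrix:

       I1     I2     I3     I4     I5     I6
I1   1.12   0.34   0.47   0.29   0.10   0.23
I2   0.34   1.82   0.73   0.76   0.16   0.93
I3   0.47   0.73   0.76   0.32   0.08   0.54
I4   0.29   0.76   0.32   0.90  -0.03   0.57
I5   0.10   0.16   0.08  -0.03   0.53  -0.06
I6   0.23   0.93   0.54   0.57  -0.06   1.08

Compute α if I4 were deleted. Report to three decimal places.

Remaining items: I1, I2, I3, I5, I6 (k = 5).
Σσ²ᵢ = 1.12 + 1.82 + 0.76 + 0.53 + 1.08 = 5.31
Var(T) = 5.31 + 2 × 3.52 = 12.35
α (item deleted) = (5/4)·(1 − 5.31/12.35) = 0.713

α = 0.713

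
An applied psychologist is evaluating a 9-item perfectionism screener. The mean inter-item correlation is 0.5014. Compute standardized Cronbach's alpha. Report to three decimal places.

α = 0.901

Standardized α = k·r̄ / (1 + (k−1)·r̄) = 9 × 0.5014 / (1 + 8 × 0.5014)
  = 4.5126 / 5.0112 = 0.901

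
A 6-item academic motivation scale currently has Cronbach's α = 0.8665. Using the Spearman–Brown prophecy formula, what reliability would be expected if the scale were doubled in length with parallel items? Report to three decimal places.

predicted reliability = 0.928

Length factor m = 2
α' = m·α / (1 + (m−1)·α)
   = 2 × 0.8665 / (1 + (2 − 1) × 0.8665)
   = 1.7330 / 1.8665 = 0.928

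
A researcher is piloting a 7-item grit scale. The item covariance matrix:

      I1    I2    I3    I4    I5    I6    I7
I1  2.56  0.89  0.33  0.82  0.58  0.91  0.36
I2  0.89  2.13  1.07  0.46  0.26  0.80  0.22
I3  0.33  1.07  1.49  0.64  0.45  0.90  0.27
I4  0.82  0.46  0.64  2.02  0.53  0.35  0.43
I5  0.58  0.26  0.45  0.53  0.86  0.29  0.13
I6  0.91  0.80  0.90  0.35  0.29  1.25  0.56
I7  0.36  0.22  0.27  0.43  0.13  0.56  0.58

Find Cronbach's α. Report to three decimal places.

Σσᵢ² = 2.56 + 2.13 + 1.49 + 2.02 + 0.86 + 1.25 + 0.58 = 10.89
Sum of the distinct covariances = 11.25
σ²_T = 10.89 + 2 × 11.25 = 33.39
α = (k/(k−1))·(1 − Σσᵢ²/σ²_T) = (7/6)·(1 − 10.89/33.39) = 0.786

α = 0.786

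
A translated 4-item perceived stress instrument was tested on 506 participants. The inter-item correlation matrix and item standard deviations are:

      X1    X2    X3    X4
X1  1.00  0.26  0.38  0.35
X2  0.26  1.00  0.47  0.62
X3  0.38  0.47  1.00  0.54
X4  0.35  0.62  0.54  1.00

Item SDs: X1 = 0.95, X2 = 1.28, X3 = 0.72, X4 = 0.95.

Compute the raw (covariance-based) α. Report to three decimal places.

α = 0.737

Σσ²ᵢ = 0.95² + 1.28² + 0.72² + 0.95² = 3.9618
Covariances σ_ij = r_ij · s_i · s_j:
  σ(X1,X2) = 0.26 × 0.95 × 1.28 = 0.3162
  σ(X1,X3) = 0.38 × 0.95 × 0.72 = 0.2599
  σ(X1,X4) = 0.35 × 0.95 × 0.95 = 0.3159
  σ(X2,X3) = 0.47 × 1.28 × 0.72 = 0.4332
  σ(X2,X4) = 0.62 × 1.28 × 0.95 = 0.7539
  σ(X3,X4) = 0.54 × 0.72 × 0.95 = 0.3694
σ²_T = Σσ²ᵢ + 2·Σσ_ij = 3.9618 + 2 × 2.4485 = 8.8588
α = (4/3)·(1 − 3.9618/8.8588) = 0.737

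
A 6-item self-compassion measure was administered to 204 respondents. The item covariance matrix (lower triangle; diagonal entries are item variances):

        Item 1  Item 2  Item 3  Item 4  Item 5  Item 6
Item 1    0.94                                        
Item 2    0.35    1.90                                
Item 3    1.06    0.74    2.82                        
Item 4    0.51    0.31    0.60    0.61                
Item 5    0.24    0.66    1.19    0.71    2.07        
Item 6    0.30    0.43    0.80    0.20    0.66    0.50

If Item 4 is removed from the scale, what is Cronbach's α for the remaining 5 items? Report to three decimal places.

Cronbach's α = 0.762

Remaining items: Item 1, Item 2, Item 3, Item 5, Item 6 (k = 5).
ΣVar(i) = 0.94 + 1.90 + 2.82 + 2.07 + 0.50 = 8.23
σ²_total = 8.23 + 2 × 6.43 = 21.09
α (item deleted) = (5/4)·(1 − 8.23/21.09) = 0.762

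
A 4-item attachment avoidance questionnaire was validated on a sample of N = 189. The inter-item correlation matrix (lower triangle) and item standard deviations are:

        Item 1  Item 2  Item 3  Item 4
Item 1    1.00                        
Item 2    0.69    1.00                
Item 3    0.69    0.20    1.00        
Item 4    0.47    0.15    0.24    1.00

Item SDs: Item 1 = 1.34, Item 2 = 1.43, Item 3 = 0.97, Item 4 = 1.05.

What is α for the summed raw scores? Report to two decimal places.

α = 0.74

Σσ²ᵢ = 1.34² + 1.43² + 0.97² + 1.05² = 5.8839
Covariances σ_ij = r_ij · s_i · s_j:
  σ(Item 1,Item 2) = 0.69 × 1.34 × 1.43 = 1.3222
  σ(Item 1,Item 3) = 0.69 × 1.34 × 0.97 = 0.8969
  σ(Item 1,Item 4) = 0.47 × 1.34 × 1.05 = 0.6613
  σ(Item 2,Item 3) = 0.20 × 1.43 × 0.97 = 0.2774
  σ(Item 2,Item 4) = 0.15 × 1.43 × 1.05 = 0.2252
  σ(Item 3,Item 4) = 0.24 × 0.97 × 1.05 = 0.2444
σ²_T = Σσ²ᵢ + 2·Σσ_ij = 5.8839 + 2 × 3.6274 = 13.1387
α = (4/3)·(1 − 5.8839/13.1387) = 0.74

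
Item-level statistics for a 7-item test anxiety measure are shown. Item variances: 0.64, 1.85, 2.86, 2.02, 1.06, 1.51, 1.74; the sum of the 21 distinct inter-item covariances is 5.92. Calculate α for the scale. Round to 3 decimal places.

α = 0.587

sum of item variances = 0.64 + 1.85 + 2.86 + 2.02 + 1.06 + 1.51 + 1.74 = 11.68
Sum of distinct covariances = 5.92
σ²_T = sum of item variances + 2·Σcov = 11.68 + 2 × 5.92 = 23.52
α = (7/6)·(1 − 11.68/23.52) = 0.587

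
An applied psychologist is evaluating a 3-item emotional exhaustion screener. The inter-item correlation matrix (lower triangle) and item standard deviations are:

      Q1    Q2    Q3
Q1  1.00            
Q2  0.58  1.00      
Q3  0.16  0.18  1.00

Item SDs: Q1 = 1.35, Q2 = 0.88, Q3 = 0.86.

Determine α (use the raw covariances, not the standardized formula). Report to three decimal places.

α = 0.566

Σσ²ᵢ = 1.35² + 0.88² + 0.86² = 3.3365
Covariances σ_ij = r_ij · s_i · s_j:
  σ(Q1,Q2) = 0.58 × 1.35 × 0.88 = 0.6890
  σ(Q1,Q3) = 0.16 × 1.35 × 0.86 = 0.1858
  σ(Q2,Q3) = 0.18 × 0.88 × 0.86 = 0.1362
σ²_T = Σσ²ᵢ + 2·Σσ_ij = 3.3365 + 2 × 1.0110 = 5.3585
α = (3/2)·(1 − 3.3365/5.3585) = 0.566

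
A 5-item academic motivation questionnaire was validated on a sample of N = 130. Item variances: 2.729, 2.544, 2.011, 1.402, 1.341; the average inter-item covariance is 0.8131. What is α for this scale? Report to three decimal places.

ΣVar(i) = 2.729 + 2.544 + 2.011 + 1.402 + 1.341 = 10.027
Sum of the 10 distinct covariances = 10 × 0.8131 = 8.1310
Var(T) = ΣVar(i) + 2·Σcov = 10.027 + 2 × 8.1310 = 26.2890
α = (5/4)·(1 − 10.027/26.2890) = 0.773

α = 0.773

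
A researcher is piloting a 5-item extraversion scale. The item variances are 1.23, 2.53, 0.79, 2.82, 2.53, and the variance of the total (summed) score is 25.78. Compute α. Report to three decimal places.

Σσ²ᵢ = 1.23 + 2.53 + 0.79 + 2.82 + 2.53 = 9.90
α = (k/(k−1))·(1 − Σσ²ᵢ/σ²_total) = (5/4)·(1 − 9.90/25.78) = 0.770

α = 0.770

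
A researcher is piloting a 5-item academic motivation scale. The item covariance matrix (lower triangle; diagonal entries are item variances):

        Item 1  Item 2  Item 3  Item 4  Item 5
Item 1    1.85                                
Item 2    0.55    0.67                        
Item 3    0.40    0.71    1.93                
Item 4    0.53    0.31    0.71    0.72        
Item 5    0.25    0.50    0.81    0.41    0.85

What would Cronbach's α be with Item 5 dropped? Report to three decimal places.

Remaining items: Item 1, Item 2, Item 3, Item 4 (k = 4).
ΣVar(i) = 1.85 + 0.67 + 1.93 + 0.72 = 5.17
σ²_total = 5.17 + 2 × 3.21 = 11.59
α (item deleted) = (4/3)·(1 − 5.17/11.59) = 0.739

α = 0.739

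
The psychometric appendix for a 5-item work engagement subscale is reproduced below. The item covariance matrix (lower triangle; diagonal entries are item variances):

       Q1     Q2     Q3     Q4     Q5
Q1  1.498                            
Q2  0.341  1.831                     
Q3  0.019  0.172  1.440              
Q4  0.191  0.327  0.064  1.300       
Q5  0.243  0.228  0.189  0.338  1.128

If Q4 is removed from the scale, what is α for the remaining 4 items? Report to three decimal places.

Remaining items: Q1, Q2, Q3, Q5 (k = 4).
Σσ²ᵢ = 1.498 + 1.831 + 1.440 + 1.128 = 5.897
Var(T) = 5.897 + 2 × 1.192 = 8.281
α (item deleted) = (4/3)·(1 − 5.897/8.281) = 0.384

α = 0.384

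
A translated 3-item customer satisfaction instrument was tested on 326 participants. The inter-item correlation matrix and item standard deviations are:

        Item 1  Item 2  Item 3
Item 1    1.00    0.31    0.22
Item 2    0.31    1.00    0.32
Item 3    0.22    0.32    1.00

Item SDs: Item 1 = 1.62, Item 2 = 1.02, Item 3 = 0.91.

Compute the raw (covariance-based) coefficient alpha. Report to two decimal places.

α = 0.50

Σσ²ᵢ = 1.62² + 1.02² + 0.91² = 4.4929
Covariances σ_ij = r_ij · s_i · s_j:
  σ(Item 1,Item 2) = 0.31 × 1.62 × 1.02 = 0.5122
  σ(Item 1,Item 3) = 0.22 × 1.62 × 0.91 = 0.3243
  σ(Item 2,Item 3) = 0.32 × 1.02 × 0.91 = 0.2970
σ²_T = Σσ²ᵢ + 2·Σσ_ij = 4.4929 + 2 × 1.1335 = 6.7599
α = (3/2)·(1 − 4.4929/6.7599) = 0.50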